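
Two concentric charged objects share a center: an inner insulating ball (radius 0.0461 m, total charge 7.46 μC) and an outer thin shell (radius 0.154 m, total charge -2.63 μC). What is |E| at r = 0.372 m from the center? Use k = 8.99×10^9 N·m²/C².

|E| = 3.14×10^5 N/C

Symmetry ⇒ E = E(r) r̂. Gaussian sphere of radius r = 0.372 m (r > 0.154 m, enclosing both).
Q_enc = (7.46 μC) + (-2.63 μC) = 4.83e-6 C.
Gauss's law: E·4πr² = Q_enc/ε₀.
E = k|Q_enc|/r² = (8.99×10^9)(4.83×10^-6)/(0.372)² = 3.14e5 N/C.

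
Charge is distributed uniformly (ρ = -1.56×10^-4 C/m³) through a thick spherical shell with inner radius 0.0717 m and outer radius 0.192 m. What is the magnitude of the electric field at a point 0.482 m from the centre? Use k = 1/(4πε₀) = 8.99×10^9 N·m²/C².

By spherical symmetry E is radial; choose a Gaussian sphere of radius r = 0.482 m (r > 0.192 m, enclosing the whole shell).
Q_enc = ρ·(4π/3)(b³ − a³) = (-1.56e-4)·(4π/3)·((0.192)³ − (0.0717)³) = -4.384×10^-6 C.
Since E is radial and uniform over the Gaussian sphere, Φ = E·4πr² = Q_enc/ε₀.
E = k|Q_enc|/r² = (8.99×10^9)(4.384e-6)/(0.482)² = 1.70e5 N/C.

E = 1.70e5 N/C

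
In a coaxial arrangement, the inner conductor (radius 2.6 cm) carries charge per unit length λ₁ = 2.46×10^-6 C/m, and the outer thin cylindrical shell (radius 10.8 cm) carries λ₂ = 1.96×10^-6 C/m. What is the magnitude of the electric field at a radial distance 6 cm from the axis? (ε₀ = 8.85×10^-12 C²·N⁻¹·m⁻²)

|E| ≈ 7.37×10^5 N/C

Choose a coaxial cylinder of radius r = 6 cm (arbitrary length L) as the Gaussian surface (between the conductors, 2.6 cm < r < 10.8 cm).
The shell at 10.8 cm lies outside the Gaussian surface, so λ_enc = λ₁ = 2.46×10^-6 C/m.
Gauss's law: E·2πrL = λ_enc L/ε₀.
E = |λ_enc|/(2πε₀r) = (2.46×10^-6)/(2π·8.85×10^-12·0.06) = 7.37×10^5 N/C.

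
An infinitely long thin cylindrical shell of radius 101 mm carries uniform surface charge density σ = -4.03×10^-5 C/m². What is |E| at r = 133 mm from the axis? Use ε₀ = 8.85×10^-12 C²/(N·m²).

3.46×10^6 V/m

Choose a coaxial cylinder of radius r = 133 mm (arbitrary length L) as the Gaussian surface (r > 101 mm).
The whole shell is enclosed: λ_enc = σ·2πR = (-4.03e-5)·2π·(0.101) = -2.557e-5 C/m.
By Gauss's law (flux through the curved wall only), E·2πrL = λ_enc L/ε₀.
E = |λ_enc|/(2πε₀r) = (2.557e-5)/(2π·8.85×10^-12·0.133) = 3.46×10^6 N/C.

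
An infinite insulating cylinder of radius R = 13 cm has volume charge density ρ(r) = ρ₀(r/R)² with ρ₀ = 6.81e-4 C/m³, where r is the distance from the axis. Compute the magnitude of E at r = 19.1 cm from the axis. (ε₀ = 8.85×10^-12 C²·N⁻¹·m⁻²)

E = 1.70×10^6 N/C

By cylindrical symmetry E is radial; use a coaxial Gaussian cylinder of radius 19.1 cm and length L (r > R, full charge per length enclosed).
λ_enc = 2π ∫₀^R ρ₀(r'/R)^2 r' dr' = 2πρ₀R²/4 = 1.808×10^-5 C/m.
By Gauss's law (flux through the curved wall only), E·2πrL = λ_enc L/ε₀.
E = |λ_enc|/(2πε₀r) = (1.808e-5)/(2π·8.85×10^-12·0.191) = 1.70×10^6 N/C.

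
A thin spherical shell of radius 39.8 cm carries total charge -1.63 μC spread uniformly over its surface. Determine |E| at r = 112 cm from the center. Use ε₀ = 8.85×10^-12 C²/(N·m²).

By spherical symmetry E is radial; choose a Gaussian sphere of radius r = 112 cm (r > 39.8 cm).
The entire shell is enclosed: Q_enc = -1.63×10^-6 C.
Since E is radial and uniform over the Gaussian sphere, Φ = E·4πr² = Q_enc/ε₀.
E = |Q_enc|/(4πε₀r²) = (1.63×10^-6)/(4π·8.85×10^-12·(1.12)²) = 1.17×10^4 N/C.

E = 1.17×10^4 N/C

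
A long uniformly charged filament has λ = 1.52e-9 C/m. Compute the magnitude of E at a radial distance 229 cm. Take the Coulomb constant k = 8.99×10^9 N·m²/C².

11.9 V/m

Take a coaxial cylindrical Gaussian surface of radius r = 229 cm and length L.
Q_enc = λL, so λ_enc = 1.52×10^-9 C/m.
Since E is radial and uniform over the curved surface, Φ = E·2πrL = Q_enc/ε₀ = λ_enc L/ε₀.
E = 2k|λ_enc|/r = 2(8.99×10^9)(1.52×10^-9)/(2.29) = 11.9 N/C.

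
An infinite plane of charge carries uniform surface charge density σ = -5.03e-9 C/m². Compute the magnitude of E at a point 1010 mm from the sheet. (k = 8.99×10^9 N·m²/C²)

284 V/m

Choose a cylindrical pillbox piercing the sheet, end faces (area A) parallel to it.
Flux Φ = 2EA and Q_enc = σA, so 2EA = σA/ε₀ ⇒ E = |σ|/(2ε₀), independent of distance.
E = 2πk|σ| = 2π(8.99×10^9)(5.03×10^-9) = 284 N/C.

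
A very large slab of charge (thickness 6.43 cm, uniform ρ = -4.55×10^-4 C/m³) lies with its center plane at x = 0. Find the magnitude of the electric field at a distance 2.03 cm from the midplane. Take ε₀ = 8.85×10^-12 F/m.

E = 1.04e6 N/C

By symmetry E is perpendicular to the slab. A Gaussian pillbox from −2.03 cm to +2.03 cm (face area A) lies entirely within the slab.
Q_enc = ρ·(2x)·A and flux = 2EA, so 2EA = 2ρxA/ε₀ ⇒ E = |ρ|x/ε₀.
E = (4.55×10^-4)(0.0203)/(8.85×10^-12) = 1.04×10^6 N/C.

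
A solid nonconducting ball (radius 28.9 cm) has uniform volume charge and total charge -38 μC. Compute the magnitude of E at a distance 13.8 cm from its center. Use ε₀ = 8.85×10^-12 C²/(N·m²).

|E| ≈ 1.95×10^6 N/C

Take a concentric spherical Gaussian surface of radius r = 13.8 cm (r < R).
For a uniform sphere the enclosed fraction is (r/R)³, so Q_enc = (-38 μC)(0.138/0.289)³ = -4.137e-6 C.
Applying ∮E·dA = Q_enc/ε₀ with Φ = E(4πr²):
E = |Q_enc|/(4πε₀r²) = (4.137×10^-6)/(4π·8.85×10^-12·(0.138)²) = 1.95×10^6 N/C.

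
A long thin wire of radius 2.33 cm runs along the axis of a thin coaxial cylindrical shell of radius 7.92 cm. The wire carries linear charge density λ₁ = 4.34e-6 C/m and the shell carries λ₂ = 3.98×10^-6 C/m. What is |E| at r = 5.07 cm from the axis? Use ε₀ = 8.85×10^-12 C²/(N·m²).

E = 1.54×10^6 V/m

Take a coaxial cylindrical Gaussian surface of radius r = 5.07 cm and length L (between the conductors, 2.33 cm < r < 7.92 cm).
The shell at 7.92 cm lies outside the Gaussian surface, so λ_enc = λ₁ = 4.34e-6 C/m.
Applying ∮E·dA = Q_enc/ε₀ with the end caps contributing no flux:
E = |λ_enc|/(2πε₀r) = (4.34×10^-6)/(2π·8.85×10^-12·0.0507) = 1.54e6 N/C.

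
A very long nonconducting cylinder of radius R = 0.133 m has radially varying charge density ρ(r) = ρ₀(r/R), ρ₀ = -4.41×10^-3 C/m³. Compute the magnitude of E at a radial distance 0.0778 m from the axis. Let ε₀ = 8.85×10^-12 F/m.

E = 7.56×10^6 N/C

Choose a coaxial cylinder of radius r = 0.0778 m (arbitrary length L) as the Gaussian surface (r < R).
λ_enc = ∫₀^r ρ(r')·2πr' dr' = (2πρ₀/R)·r^3/3 = -3.27×10^-5 C/m.
By Gauss's law (flux through the curved wall only), E·2πrL = λ_enc L/ε₀.
E = |λ_enc|/(2πε₀r) = (3.27×10^-5)/(2π·8.85×10^-12·0.0778) = 7.56e6 N/C.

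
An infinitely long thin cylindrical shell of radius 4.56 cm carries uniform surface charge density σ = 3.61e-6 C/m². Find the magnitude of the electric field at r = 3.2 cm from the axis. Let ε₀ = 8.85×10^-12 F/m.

Take a coaxial cylindrical Gaussian surface of radius r = 3.2 cm and length L (r < 4.56 cm, inside the shell).
All the surface charge lies outside this cylinder: Q_enc = 0, hence E = 0.

E = 0 (no enclosed charge)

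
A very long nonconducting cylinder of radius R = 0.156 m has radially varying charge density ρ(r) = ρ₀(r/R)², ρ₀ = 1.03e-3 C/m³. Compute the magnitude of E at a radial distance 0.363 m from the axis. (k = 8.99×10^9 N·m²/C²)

Choose a coaxial cylinder of radius r = 0.363 m (arbitrary length L) as the Gaussian surface (r > R, full charge per length enclosed).
λ_enc = 2π ∫₀^R ρ₀(r'/R)^2 r' dr' = 2πρ₀R²/4 = 3.937e-5 C/m.
By Gauss's law (flux through the curved wall only), E·2πrL = λ_enc L/ε₀.
E = 2k|λ_enc|/r = 2(8.99×10^9)(3.937×10^-5)/(0.363) = 1.95×10^6 N/C.

E = 1.95×10^6 N/C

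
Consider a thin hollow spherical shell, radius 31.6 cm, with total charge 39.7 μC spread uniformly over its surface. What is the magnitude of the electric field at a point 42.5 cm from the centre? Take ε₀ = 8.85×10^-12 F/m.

|E| ≈ 1.98×10^6 N/C

Symmetry ⇒ E = E(r) r̂. Gaussian sphere of radius r = 42.5 cm (r > 31.6 cm).
The entire shell is enclosed: Q_enc = 3.97×10^-5 C.
Since E is radial and uniform over the Gaussian sphere, Φ = E·4πr² = Q_enc/ε₀.
E = |Q_enc|/(4πε₀r²) = (3.97×10^-5)/(4π·8.85×10^-12·(0.425)²) = 1.98×10^6 N/C.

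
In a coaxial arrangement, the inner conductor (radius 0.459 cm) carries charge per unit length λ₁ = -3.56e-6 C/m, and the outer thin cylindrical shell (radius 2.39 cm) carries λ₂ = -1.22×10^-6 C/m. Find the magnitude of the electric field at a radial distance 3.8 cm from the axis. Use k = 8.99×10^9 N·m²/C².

By cylindrical symmetry E is radial; use a coaxial Gaussian cylinder of radius 3.8 cm and length L (r > 2.39 cm, enclosing both).
λ_enc = λ₁ + λ₂ = (-3.56×10^-6) + (-1.22×10^-6) = -4.78e-6 C/m.
Applying ∮E·dA = Q_enc/ε₀ with the end caps contributing no flux:
E = 2k|λ_enc|/r = 2(8.99×10^9)(4.78×10^-6)/(0.038) = 2.26e6 N/C.

E = 2.26×10^6 V/m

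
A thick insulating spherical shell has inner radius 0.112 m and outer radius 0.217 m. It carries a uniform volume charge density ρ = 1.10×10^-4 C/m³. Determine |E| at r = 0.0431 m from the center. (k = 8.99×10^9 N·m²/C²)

E = 0 (no enclosed charge)

Use a concentric Gaussian sphere at r = 0.0431 m (r < 0.112 m, inside the empty cavity).
Q_enc = 0 (all charge lies at larger r); Gauss's law gives E = 0.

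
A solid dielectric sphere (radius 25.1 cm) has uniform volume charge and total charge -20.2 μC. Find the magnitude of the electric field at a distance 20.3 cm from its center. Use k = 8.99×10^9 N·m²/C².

2.33×10^6 N/C

By spherical symmetry E is radial; choose a Gaussian sphere of radius r = 20.3 cm (r < R).
Only the charge within r is enclosed: Q_enc = Q·(r/R)³ = (-20.2 μC)·(20.3 cm/25.1 cm)³ = -1.069e-5 C.
Since E is radial and uniform over the Gaussian sphere, Φ = E·4πr² = Q_enc/ε₀.
E = k|Q_enc|/r² = (8.99×10^9)(1.069e-5)/(0.203)² = 2.33e6 N/C.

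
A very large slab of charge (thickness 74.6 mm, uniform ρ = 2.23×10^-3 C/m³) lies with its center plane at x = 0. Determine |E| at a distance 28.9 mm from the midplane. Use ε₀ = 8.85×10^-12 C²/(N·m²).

E = 7.28×10^6 N/C

By symmetry E is perpendicular to the slab. A Gaussian pillbox from −28.9 mm to +28.9 mm (face area A) lies entirely within the slab.
Q_enc = ρ·(2x)·A and flux = 2EA, so 2EA = 2ρxA/ε₀ ⇒ E = |ρ|x/ε₀.
E = (2.23×10^-3)(0.0289)/(8.85×10^-12) = 7.28×10^6 N/C.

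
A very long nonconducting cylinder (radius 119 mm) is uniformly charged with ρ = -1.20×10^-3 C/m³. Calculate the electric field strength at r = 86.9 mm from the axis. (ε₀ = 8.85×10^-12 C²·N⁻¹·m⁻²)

5.89e6 N/C

Take a coaxial cylindrical Gaussian surface of radius r = 86.9 mm and length L (r < R).
Charge inside radius r per length L is ρ·πr²·L, so λ_enc = ρπr² = -2.847×10^-5 C/m.
By Gauss's law (flux through the curved wall only), E·2πrL = λ_enc L/ε₀.
E = |λ_enc|/(2πε₀r) = (2.847×10^-5)/(2π·8.85×10^-12·0.0869) = 5.89×10^6 N/C.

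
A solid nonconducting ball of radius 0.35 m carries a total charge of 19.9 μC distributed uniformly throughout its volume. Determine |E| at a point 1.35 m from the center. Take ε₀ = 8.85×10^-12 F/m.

Take a concentric spherical Gaussian surface of radius r = 1.35 m (r > R, so the entire charge is enclosed).
Q_enc = 19.9 μC = 1.99×10^-5 C.
By Gauss's law, ∮E·dA = E·4πr² = Q_enc/ε₀.
E = |Q_enc|/(4πε₀r²) = (1.99e-5)/(4π·8.85×10^-12·(1.35)²) = 9.82e4 N/C.

E = 9.82×10^4 N/C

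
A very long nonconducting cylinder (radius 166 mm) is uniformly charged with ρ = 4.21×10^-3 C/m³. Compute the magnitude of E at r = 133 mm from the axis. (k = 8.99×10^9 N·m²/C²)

3.16e7 N/C

By cylindrical symmetry E is radial; use a coaxial Gaussian cylinder of radius 133 mm and length L (r < R).
Charge inside radius r per length L is ρ·πr²·L, so λ_enc = ρπr² = 2.34e-4 C/m.
Gauss's law: E·2πrL = λ_enc L/ε₀.
E = 2k|λ_enc|/r = 2(8.99×10^9)(2.34e-4)/(0.133) = 3.16e7 N/C.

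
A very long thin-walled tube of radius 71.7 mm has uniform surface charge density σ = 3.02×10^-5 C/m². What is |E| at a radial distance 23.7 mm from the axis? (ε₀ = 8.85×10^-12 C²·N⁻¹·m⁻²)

Choose a coaxial cylinder of radius r = 23.7 mm (arbitrary length L) as the Gaussian surface (r < 71.7 mm, inside the shell).
All the surface charge lies outside this cylinder: Q_enc = 0, hence E = 0.

|E| = 0 N/C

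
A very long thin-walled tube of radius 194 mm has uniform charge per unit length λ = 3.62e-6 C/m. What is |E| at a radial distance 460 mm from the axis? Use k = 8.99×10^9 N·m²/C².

Take a coaxial cylindrical Gaussian surface of radius r = 460 mm and length L (r > 194 mm).
The full line charge is enclosed: λ_enc = 3.62×10^-6 C/m.
Since E is radial and uniform over the curved surface, Φ = E·2πrL = Q_enc/ε₀ = λ_enc L/ε₀.
E = 2k|λ_enc|/r = 2(8.99×10^9)(3.62e-6)/(0.46) = 1.41×10^5 N/C.

|E| = 1.41e5 N/C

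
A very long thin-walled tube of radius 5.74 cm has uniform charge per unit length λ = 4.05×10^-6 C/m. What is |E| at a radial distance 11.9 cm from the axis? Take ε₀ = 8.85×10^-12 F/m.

6.12×10^5 N/C

Choose a coaxial cylinder of radius r = 11.9 cm (arbitrary length L) as the Gaussian surface (r > 5.74 cm).
The full line charge is enclosed: λ_enc = 4.05×10^-6 C/m.
Applying ∮E·dA = Q_enc/ε₀ with the end caps contributing no flux:
E = |λ_enc|/(2πε₀r) = (4.05e-6)/(2π·8.85×10^-12·0.119) = 6.12×10^5 N/C.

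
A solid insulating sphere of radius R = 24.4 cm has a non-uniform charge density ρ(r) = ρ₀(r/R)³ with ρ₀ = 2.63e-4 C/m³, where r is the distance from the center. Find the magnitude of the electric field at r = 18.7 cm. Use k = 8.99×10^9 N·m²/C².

Use a concentric Gaussian sphere at r = 18.7 cm (r < R).
Integrate the density: Q_enc = 4π ∫₀^r ρ₀(r'/R)^3 r'² dr' = 4πρ₀ r^6/(6·R³) = 1.621×10^-6 C.
Applying ∮E·dA = Q_enc/ε₀ with Φ = E(4πr²):
E = k|Q_enc|/r² = (8.99×10^9)(1.621×10^-6)/(0.187)² = 4.17×10^5 N/C.

E = 4.17e5 V/m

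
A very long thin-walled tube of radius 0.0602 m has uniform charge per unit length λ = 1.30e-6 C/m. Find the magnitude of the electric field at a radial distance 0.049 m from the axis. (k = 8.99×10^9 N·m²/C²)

Take a coaxial cylindrical Gaussian surface of radius r = 0.049 m and length L (r < 0.0602 m, inside the shell).
All the surface charge lies outside this cylinder: Q_enc = 0, hence E = 0.

E = 0 (no enclosed charge)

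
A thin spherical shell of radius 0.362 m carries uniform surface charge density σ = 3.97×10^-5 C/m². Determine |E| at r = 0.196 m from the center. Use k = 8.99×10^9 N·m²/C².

|E| = 0 N/C

Use a concentric Gaussian sphere at r = 0.196 m (inside the shell, r < 0.362 m).
No charge lies within this surface, so Q_enc = 0 and Gauss's law gives E·4πr² = 0 ⇒ E = 0.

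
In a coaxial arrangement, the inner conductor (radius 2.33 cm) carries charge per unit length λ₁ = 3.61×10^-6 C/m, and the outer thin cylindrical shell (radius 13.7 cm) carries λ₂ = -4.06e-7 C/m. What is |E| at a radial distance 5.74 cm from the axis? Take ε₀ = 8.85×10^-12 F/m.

1.13e6 V/m

Take a coaxial cylindrical Gaussian surface of radius r = 5.74 cm and length L (between the conductors, 2.33 cm < r < 13.7 cm).
The shell at 13.7 cm lies outside the Gaussian surface, so λ_enc = λ₁ = 3.61×10^-6 C/m.
Gauss's law: E·2πrL = λ_enc L/ε₀.
E = |λ_enc|/(2πε₀r) = (3.61×10^-6)/(2π·8.85×10^-12·0.0574) = 1.13e6 N/C.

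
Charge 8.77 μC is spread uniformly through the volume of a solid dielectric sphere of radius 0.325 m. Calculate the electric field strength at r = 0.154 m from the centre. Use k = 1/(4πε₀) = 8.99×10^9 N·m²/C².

Take a concentric spherical Gaussian surface of radius r = 0.154 m (r < R).
For a uniform sphere the enclosed fraction is (r/R)³, so Q_enc = (8.77 μC)(0.154/0.325)³ = 9.331×10^-7 C.
Since E is radial and uniform over the Gaussian sphere, Φ = E·4πr² = Q_enc/ε₀.
E = k|Q_enc|/r² = (8.99×10^9)(9.331×10^-7)/(0.154)² = 3.54×10^5 N/C.

E = 3.54×10^5 V/m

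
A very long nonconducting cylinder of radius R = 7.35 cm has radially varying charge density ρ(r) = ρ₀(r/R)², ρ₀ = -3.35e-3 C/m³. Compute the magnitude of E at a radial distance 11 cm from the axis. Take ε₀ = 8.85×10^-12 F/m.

|E| = 4.65e6 V/m

Choose a coaxial cylinder of radius r = 11 cm (arbitrary length L) as the Gaussian surface (r > R, full charge per length enclosed).
λ_enc = 2π ∫₀^R ρ₀(r'/R)^2 r' dr' = 2πρ₀R²/4 = -2.843e-5 C/m.
By Gauss's law (flux through the curved wall only), E·2πrL = λ_enc L/ε₀.
E = |λ_enc|/(2πε₀r) = (2.843e-5)/(2π·8.85×10^-12·0.11) = 4.65×10^6 N/C.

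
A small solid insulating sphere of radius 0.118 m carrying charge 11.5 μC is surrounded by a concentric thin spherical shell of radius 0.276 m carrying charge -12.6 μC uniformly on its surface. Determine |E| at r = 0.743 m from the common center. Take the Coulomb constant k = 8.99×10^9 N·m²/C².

Take a concentric spherical Gaussian surface of radius r = 0.743 m (r > 0.276 m, enclosing both).
Q_enc = (11.5 μC) + (-12.6 μC) = -1.10×10^-6 C.
Applying ∮E·dA = Q_enc/ε₀ with Φ = E(4πr²):
E = k|Q_enc|/r² = (8.99×10^9)(1.10e-6)/(0.743)² = 1.79e4 N/C.

E ≈ 1.79×10^4 N/C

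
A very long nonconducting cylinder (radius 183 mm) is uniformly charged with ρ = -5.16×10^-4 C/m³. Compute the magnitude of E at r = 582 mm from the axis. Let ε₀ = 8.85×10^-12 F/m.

|E| ≈ 1.68e6 N/C

Choose a coaxial cylinder of radius r = 582 mm (arbitrary length L) as the Gaussian surface (r > 183 mm, full cross-section enclosed).
λ_enc = ρ·πR² = (-5.16×10^-4)π(0.183)² = -5.429×10^-5 C/m.
Since E is radial and uniform over the curved surface, Φ = E·2πrL = Q_enc/ε₀ = λ_enc L/ε₀.
E = |λ_enc|/(2πε₀r) = (5.429×10^-5)/(2π·8.85×10^-12·0.582) = 1.68e6 N/C.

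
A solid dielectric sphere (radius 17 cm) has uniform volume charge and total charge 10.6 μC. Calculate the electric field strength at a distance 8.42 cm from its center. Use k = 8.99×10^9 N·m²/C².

|E| = 1.63×10^6 V/m

Symmetry ⇒ E = E(r) r̂. Gaussian sphere of radius r = 8.42 cm (r < R).
For a uniform sphere the enclosed fraction is (r/R)³, so Q_enc = (10.6 μC)(0.0842/0.17)³ = 1.288×10^-6 C.
By Gauss's law, ∮E·dA = E·4πr² = Q_enc/ε₀.
E = k|Q_enc|/r² = (8.99×10^9)(1.288×10^-6)/(0.0842)² = 1.63×10^6 N/C.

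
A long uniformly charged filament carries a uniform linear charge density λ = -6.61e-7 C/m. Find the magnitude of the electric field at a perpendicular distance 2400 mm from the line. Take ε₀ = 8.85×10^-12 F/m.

|E| = 4.95e3 N/C

By cylindrical symmetry E is radial; use a coaxial Gaussian cylinder of radius 2400 mm and length L.
Q_enc = λL, so λ_enc = -6.61e-7 C/m.
By Gauss's law (flux through the curved wall only), E·2πrL = λ_enc L/ε₀.
E = |λ_enc|/(2πε₀r) = (6.61e-7)/(2π·8.85×10^-12·2.4) = 4.95×10^3 N/C.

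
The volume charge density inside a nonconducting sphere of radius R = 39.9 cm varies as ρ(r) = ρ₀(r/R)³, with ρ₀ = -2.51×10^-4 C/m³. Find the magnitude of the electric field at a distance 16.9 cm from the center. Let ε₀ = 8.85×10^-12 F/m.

Take a concentric spherical Gaussian surface of radius r = 16.9 cm (r < R).
Q_enc = ∫₀^r ρ(r')·4πr'² dr' = (4πρ₀/R³) ∫₀^r r'^5 dr' = 4πρ₀ r^6/(6·R³) = -1.928×10^-7 C.
Gauss's law: E·4πr² = Q_enc/ε₀.
E = |Q_enc|/(4πε₀r²) = (1.928×10^-7)/(4π·8.85×10^-12·(0.169)²) = 6.07×10^4 N/C.

|E| ≈ 6.07e4 N/C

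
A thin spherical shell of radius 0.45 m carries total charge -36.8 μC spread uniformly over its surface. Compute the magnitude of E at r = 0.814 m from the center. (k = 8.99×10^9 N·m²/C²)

4.99×10^5 N/C

Take a concentric spherical Gaussian surface of radius r = 0.814 m (r > 0.45 m).
The entire shell is enclosed: Q_enc = -3.68×10^-5 C.
Applying ∮E·dA = Q_enc/ε₀ with Φ = E(4πr²):
E = k|Q_enc|/r² = (8.99×10^9)(3.68×10^-5)/(0.814)² = 4.99e5 N/C.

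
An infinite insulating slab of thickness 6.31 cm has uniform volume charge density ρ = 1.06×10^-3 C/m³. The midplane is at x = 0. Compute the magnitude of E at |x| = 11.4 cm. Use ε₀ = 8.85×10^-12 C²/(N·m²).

3.78×10^6 N/C

The point |x| = 11.4 cm lies outside the slab (half-thickness 0.03155 m). A symmetric pillbox spanning the full slab encloses Q_enc = ρ·d·A.
Flux = 2EA ⇒ E = |ρ|d/(2ε₀), independent of distance outside.
E = (1.06×10^-3)(0.0631)/(2·8.85×10^-12) = 3.78×10^6 N/C.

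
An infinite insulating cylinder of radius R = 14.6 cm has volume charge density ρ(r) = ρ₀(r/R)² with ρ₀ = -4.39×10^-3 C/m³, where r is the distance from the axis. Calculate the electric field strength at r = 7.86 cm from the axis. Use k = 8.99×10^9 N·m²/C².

2.82×10^6 V/m

Take a coaxial cylindrical Gaussian surface of radius r = 7.86 cm and length L (r < R).
Integrating ρ over the cross-section to radius r: λ_enc = (2πρ₀/R²) ∫₀^r r'^3 dr' = 2πρ₀ r^4/(4·R²) = -1.235×10^-5 C/m.
Applying ∮E·dA = Q_enc/ε₀ with the end caps contributing no flux:
E = 2k|λ_enc|/r = 2(8.99×10^9)(1.235×10^-5)/(0.0786) = 2.82×10^6 N/C.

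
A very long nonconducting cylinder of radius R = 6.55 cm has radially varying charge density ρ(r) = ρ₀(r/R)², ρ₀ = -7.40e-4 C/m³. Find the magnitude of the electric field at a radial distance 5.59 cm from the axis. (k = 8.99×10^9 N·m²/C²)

Take a coaxial cylindrical Gaussian surface of radius r = 5.59 cm and length L (r < R).
λ_enc = ∫₀^r ρ(r')·2πr' dr' = (2πρ₀/R²)·r^4/4 = -2.646e-6 C/m.
Gauss's law: E·2πrL = λ_enc L/ε₀.
E = 2k|λ_enc|/r = 2(8.99×10^9)(2.646×10^-6)/(0.0559) = 8.51×10^5 N/C.

8.51×10^5 N/C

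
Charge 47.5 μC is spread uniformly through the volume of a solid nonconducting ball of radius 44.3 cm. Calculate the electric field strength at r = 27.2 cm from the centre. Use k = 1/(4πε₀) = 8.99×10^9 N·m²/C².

Take a concentric spherical Gaussian surface of radius r = 27.2 cm (r < R).
For a uniform sphere the enclosed fraction is (r/R)³, so Q_enc = (47.5 μC)(0.272/0.443)³ = 1.099×10^-5 C.
Since E is radial and uniform over the Gaussian sphere, Φ = E·4πr² = Q_enc/ε₀.
E = k|Q_enc|/r² = (8.99×10^9)(1.099×10^-5)/(0.272)² = 1.34×10^6 N/C.

1.34e6 N/C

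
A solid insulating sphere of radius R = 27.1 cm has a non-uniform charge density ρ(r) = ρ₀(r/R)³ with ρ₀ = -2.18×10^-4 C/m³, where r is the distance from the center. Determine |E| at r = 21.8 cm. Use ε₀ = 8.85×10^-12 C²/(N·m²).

E = 4.66×10^5 N/C

Symmetry ⇒ E = E(r) r̂. Gaussian sphere of radius r = 21.8 cm (r < R).
Integrate the density: Q_enc = 4π ∫₀^r ρ₀(r'/R)^3 r'² dr' = 4πρ₀ r^6/(6·R³) = -2.462×10^-6 C.
Applying ∮E·dA = Q_enc/ε₀ with Φ = E(4πr²):
E = |Q_enc|/(4πε₀r²) = (2.462×10^-6)/(4π·8.85×10^-12·(0.218)²) = 4.66×10^5 N/C.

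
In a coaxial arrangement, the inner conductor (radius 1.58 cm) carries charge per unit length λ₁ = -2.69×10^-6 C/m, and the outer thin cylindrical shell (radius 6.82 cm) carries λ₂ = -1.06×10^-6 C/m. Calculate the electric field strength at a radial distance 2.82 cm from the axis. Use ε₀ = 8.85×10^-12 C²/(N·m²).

By cylindrical symmetry E is radial; use a coaxial Gaussian cylinder of radius 2.82 cm and length L (between the conductors, 1.58 cm < r < 6.82 cm).
The shell at 6.82 cm lies outside the Gaussian surface, so λ_enc = λ₁ = -2.69×10^-6 C/m.
By Gauss's law (flux through the curved wall only), E·2πrL = λ_enc L/ε₀.
E = |λ_enc|/(2πε₀r) = (2.69×10^-6)/(2π·8.85×10^-12·0.0282) = 1.72e6 N/C.

|E| ≈ 1.72×10^6 N/C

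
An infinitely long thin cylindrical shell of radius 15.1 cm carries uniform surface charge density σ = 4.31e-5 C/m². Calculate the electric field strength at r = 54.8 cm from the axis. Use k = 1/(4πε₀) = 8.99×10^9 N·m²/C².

|E| ≈ 1.34×10^6 N/C

Take a coaxial cylindrical Gaussian surface of radius r = 54.8 cm and length L (r > 15.1 cm).
The whole shell is enclosed: λ_enc = σ·2πR = (4.31e-5)·2π·(0.151) = 4.089e-5 C/m.
Gauss's law: E·2πrL = λ_enc L/ε₀.
E = 2k|λ_enc|/r = 2(8.99×10^9)(4.089e-5)/(0.548) = 1.34×10^6 N/C.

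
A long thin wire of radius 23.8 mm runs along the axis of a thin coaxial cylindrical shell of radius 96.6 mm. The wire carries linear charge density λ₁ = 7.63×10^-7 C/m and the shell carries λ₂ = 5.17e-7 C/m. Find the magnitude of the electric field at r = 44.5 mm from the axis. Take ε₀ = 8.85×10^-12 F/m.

Coaxial Gaussian cylinder, radius r = 44.5 mm, length L (between the conductors, 23.8 mm < r < 96.6 mm).
Only the inner wire is enclosed; the outer shell contributes nothing inside itself. λ_enc = λ₁ = 7.63×10^-7 C/m.
By Gauss's law (flux through the curved wall only), E·2πrL = λ_enc L/ε₀.
E = |λ_enc|/(2πε₀r) = (7.63e-7)/(2π·8.85×10^-12·0.0445) = 3.08×10^5 N/C.

3.08e5 N/C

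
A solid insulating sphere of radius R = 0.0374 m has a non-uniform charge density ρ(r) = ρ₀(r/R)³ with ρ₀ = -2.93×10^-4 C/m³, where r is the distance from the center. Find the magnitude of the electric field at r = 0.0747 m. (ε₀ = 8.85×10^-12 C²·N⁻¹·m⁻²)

|E| ≈ 5.17×10^4 V/m

Symmetry ⇒ E = E(r) r̂. Gaussian sphere of radius r = 0.0747 m (r > R, all charge enclosed).
Q_enc = 4π ∫₀^R ρ₀(r'/R)^3 r'² dr' = 4πρ₀R³/6 = -3.21×10^-8 C.
By Gauss's law, ∮E·dA = E·4πr² = Q_enc/ε₀.
E = |Q_enc|/(4πε₀r²) = (3.21×10^-8)/(4π·8.85×10^-12·(0.0747)²) = 5.17e4 N/C.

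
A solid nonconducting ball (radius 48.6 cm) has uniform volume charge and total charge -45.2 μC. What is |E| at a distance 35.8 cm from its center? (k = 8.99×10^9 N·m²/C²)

|E| ≈ 1.27e6 N/C

By spherical symmetry E is radial; choose a Gaussian sphere of radius r = 35.8 cm (r < R).
For a uniform sphere the enclosed fraction is (r/R)³, so Q_enc = (-45.2 μC)(0.358/0.486)³ = -1.807×10^-5 C.
Gauss's law: E·4πr² = Q_enc/ε₀.
E = k|Q_enc|/r² = (8.99×10^9)(1.807e-5)/(0.358)² = 1.27×10^6 N/C.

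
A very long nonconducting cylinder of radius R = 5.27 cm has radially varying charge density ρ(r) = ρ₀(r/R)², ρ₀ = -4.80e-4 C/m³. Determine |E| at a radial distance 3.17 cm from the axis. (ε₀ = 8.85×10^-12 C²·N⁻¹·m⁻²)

By cylindrical symmetry E is radial; use a coaxial Gaussian cylinder of radius 3.17 cm and length L (r < R).
Integrating ρ over the cross-section to radius r: λ_enc = (2πρ₀/R²) ∫₀^r r'^3 dr' = 2πρ₀ r^4/(4·R²) = -2.741e-7 C/m.
By Gauss's law (flux through the curved wall only), E·2πrL = λ_enc L/ε₀.
E = |λ_enc|/(2πε₀r) = (2.741×10^-7)/(2π·8.85×10^-12·0.0317) = 1.56e5 N/C.

|E| ≈ 1.56×10^5 V/m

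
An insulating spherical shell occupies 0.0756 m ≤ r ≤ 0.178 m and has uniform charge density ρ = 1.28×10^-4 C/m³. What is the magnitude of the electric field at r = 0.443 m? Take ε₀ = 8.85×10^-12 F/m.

Symmetry ⇒ E = E(r) r̂. Gaussian sphere of radius r = 0.443 m (r > 0.178 m, enclosing the whole shell).
Q_enc = ρ·(4π/3)(b³ − a³) = (1.28×10^-4)·(4π/3)·((0.178)³ − (0.0756)³) = 2.792×10^-6 C.
Since E is radial and uniform over the Gaussian sphere, Φ = E·4πr² = Q_enc/ε₀.
E = |Q_enc|/(4πε₀r²) = (2.792×10^-6)/(4π·8.85×10^-12·(0.443)²) = 1.28×10^5 N/C.

|E| ≈ 1.28×10^5 N/C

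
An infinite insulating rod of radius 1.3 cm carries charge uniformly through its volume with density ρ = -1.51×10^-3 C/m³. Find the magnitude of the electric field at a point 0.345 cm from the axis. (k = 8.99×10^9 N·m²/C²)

By cylindrical symmetry E is radial; use a coaxial Gaussian cylinder of radius 0.345 cm and length L (r < R).
Enclosed charge per unit length: λ_enc = ρ·πr² = (-1.51×10^-3)π(0.00345)² = -5.646×10^-8 C/m.
Since E is radial and uniform over the curved surface, Φ = E·2πrL = Q_enc/ε₀ = λ_enc L/ε₀.
E = 2k|λ_enc|/r = 2(8.99×10^9)(5.646×10^-8)/(0.00345) = 2.94×10^5 N/C.

E ≈ 2.94×10^5 N/C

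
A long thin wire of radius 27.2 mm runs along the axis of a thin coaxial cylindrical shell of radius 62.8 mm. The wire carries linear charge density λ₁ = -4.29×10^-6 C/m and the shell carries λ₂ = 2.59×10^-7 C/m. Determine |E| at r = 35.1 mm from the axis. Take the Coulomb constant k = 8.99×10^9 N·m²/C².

By cylindrical symmetry E is radial; use a coaxial Gaussian cylinder of radius 35.1 mm and length L (between the conductors, 27.2 mm < r < 62.8 mm).
The shell at 62.8 mm lies outside the Gaussian surface, so λ_enc = λ₁ = -4.29×10^-6 C/m.
By Gauss's law (flux through the curved wall only), E·2πrL = λ_enc L/ε₀.
E = 2k|λ_enc|/r = 2(8.99×10^9)(4.29e-6)/(0.0351) = 2.20×10^6 N/C.

|E| = 2.20e6 N/C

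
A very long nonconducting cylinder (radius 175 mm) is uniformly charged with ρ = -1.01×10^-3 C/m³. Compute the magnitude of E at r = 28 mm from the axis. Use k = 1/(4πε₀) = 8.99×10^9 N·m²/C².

E = 1.60×10^6 V/m

Take a coaxial cylindrical Gaussian surface of radius r = 28 mm and length L (r < R).
Charge inside radius r per length L is ρ·πr²·L, so λ_enc = ρπr² = -2.488×10^-6 C/m.
By Gauss's law (flux through the curved wall only), E·2πrL = λ_enc L/ε₀.
E = 2k|λ_enc|/r = 2(8.99×10^9)(2.488e-6)/(0.028) = 1.60×10^6 N/C.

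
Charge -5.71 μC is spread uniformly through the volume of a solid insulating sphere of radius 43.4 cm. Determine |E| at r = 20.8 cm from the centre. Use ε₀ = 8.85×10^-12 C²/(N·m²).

E = 1.31×10^5 N/C

Take a concentric spherical Gaussian surface of radius r = 20.8 cm (r < R).
For a uniform sphere the enclosed fraction is (r/R)³, so Q_enc = (-5.71 μC)(0.208/0.434)³ = -6.286e-7 C.
Gauss's law: E·4πr² = Q_enc/ε₀.
E = |Q_enc|/(4πε₀r²) = (6.286×10^-7)/(4π·8.85×10^-12·(0.208)²) = 1.31×10^5 N/C.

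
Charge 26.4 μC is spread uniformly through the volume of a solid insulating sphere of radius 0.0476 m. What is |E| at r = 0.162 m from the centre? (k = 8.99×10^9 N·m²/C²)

|E| ≈ 9.04e6 N/C

By spherical symmetry E is radial; choose a Gaussian sphere of radius r = 0.162 m (r > R, so the entire charge is enclosed).
Q_enc = 26.4 μC = 2.64e-5 C.
By Gauss's law, ∮E·dA = E·4πr² = Q_enc/ε₀.
E = k|Q_enc|/r² = (8.99×10^9)(2.64×10^-5)/(0.162)² = 9.04×10^6 N/C.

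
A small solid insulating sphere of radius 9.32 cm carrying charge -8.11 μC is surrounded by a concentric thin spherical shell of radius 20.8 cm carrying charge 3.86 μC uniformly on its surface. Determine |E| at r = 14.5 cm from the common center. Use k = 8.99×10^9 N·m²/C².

E ≈ 3.47e6 N/C

Take a concentric spherical Gaussian surface of radius r = 14.5 cm (between the bodies, 9.32 cm < r < 20.8 cm).
The shell at 20.8 cm lies outside the Gaussian surface, so Q_enc = -8.11 μC = -8.11×10^-6 C.
By Gauss's law, ∮E·dA = E·4πr² = Q_enc/ε₀.
E = k|Q_enc|/r² = (8.99×10^9)(8.11e-6)/(0.145)² = 3.47×10^6 N/C.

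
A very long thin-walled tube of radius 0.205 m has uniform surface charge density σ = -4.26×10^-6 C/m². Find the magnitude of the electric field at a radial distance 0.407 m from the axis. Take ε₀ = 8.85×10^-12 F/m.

|E| = 2.42×10^5 N/C

Coaxial Gaussian cylinder, radius r = 0.407 m, length L (r > 0.205 m).
The whole shell is enclosed: λ_enc = σ·2πR = (-4.26e-6)·2π·(0.205) = -5.487×10^-6 C/m.
Since E is radial and uniform over the curved surface, Φ = E·2πrL = Q_enc/ε₀ = λ_enc L/ε₀.
E = |λ_enc|/(2πε₀r) = (5.487×10^-6)/(2π·8.85×10^-12·0.407) = 2.42×10^5 N/C.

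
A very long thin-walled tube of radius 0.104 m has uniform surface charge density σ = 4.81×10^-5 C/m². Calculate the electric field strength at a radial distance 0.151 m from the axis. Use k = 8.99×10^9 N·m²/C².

|E| ≈ 3.74e6 N/C

By cylindrical symmetry E is radial; use a coaxial Gaussian cylinder of radius 0.151 m and length L (r > 0.104 m).
The whole shell is enclosed: λ_enc = σ·2πR = (4.81e-5)·2π·(0.104) = 3.143×10^-5 C/m.
Since E is radial and uniform over the curved surface, Φ = E·2πrL = Q_enc/ε₀ = λ_enc L/ε₀.
E = 2k|λ_enc|/r = 2(8.99×10^9)(3.143e-5)/(0.151) = 3.74×10^6 N/C.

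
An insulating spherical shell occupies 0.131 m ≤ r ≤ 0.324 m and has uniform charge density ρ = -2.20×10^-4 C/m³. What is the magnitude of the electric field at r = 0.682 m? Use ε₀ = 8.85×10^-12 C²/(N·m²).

By spherical symmetry E is radial; choose a Gaussian sphere of radius r = 0.682 m (r > 0.324 m, enclosing the whole shell).
Q_enc = ρ·(4π/3)(b³ − a³) = (-2.20×10^-4)·(4π/3)·((0.324)³ − (0.131)³) = -2.927×10^-5 C.
By Gauss's law, ∮E·dA = E·4πr² = Q_enc/ε₀.
E = |Q_enc|/(4πε₀r²) = (2.927×10^-5)/(4π·8.85×10^-12·(0.682)²) = 5.66×10^5 N/C.

|E| ≈ 5.66×10^5 N/C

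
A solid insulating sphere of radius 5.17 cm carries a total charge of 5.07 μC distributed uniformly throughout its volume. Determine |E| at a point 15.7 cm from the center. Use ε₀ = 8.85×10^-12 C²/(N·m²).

E = 1.85e6 N/C

Take a concentric spherical Gaussian surface of radius r = 15.7 cm (r > R, so the entire charge is enclosed).
Q_enc = 5.07 μC = 5.07e-6 C.
Gauss's law: E·4πr² = Q_enc/ε₀.
E = |Q_enc|/(4πε₀r²) = (5.07×10^-6)/(4π·8.85×10^-12·(0.157)²) = 1.85e6 N/C.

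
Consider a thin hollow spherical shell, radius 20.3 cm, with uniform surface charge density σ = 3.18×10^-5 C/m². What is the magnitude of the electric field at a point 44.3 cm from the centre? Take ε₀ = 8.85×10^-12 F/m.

|E| ≈ 7.55e5 V/m

Symmetry ⇒ E = E(r) r̂. Gaussian sphere of radius r = 44.3 cm (r > 20.3 cm).
The entire shell is enclosed: Q_enc = σ·4πR² = (3.18×10^-5)·4π·(0.203)² = 1.647e-5 C.
By Gauss's law, ∮E·dA = E·4πr² = Q_enc/ε₀.
E = |Q_enc|/(4πε₀r²) = (1.647×10^-5)/(4π·8.85×10^-12·(0.443)²) = 7.55e5 N/C.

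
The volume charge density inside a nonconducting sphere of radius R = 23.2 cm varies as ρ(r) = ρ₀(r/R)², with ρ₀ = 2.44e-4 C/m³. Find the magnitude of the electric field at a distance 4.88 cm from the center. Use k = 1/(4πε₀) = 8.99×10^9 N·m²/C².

Take a concentric spherical Gaussian surface of radius r = 4.88 cm (r < R).
Q_enc = ∫₀^r ρ(r')·4πr'² dr' = (4πρ₀/R²) ∫₀^r r'^4 dr' = 4πρ₀ r^5/(5·R²) = 3.153×10^-9 C.
Applying ∮E·dA = Q_enc/ε₀ with Φ = E(4πr²):
E = k|Q_enc|/r² = (8.99×10^9)(3.153×10^-9)/(0.0488)² = 1.19×10^4 N/C.

E = 1.19×10^4 N/C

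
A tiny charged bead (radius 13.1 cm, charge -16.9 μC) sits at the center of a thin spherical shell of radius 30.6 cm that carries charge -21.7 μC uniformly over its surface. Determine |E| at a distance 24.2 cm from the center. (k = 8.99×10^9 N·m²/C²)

Take a concentric spherical Gaussian surface of radius r = 24.2 cm (between the bodies, 13.1 cm < r < 30.6 cm).
Only the inner charge is enclosed; the outer shell contributes nothing inside itself. Q_enc = -16.9 μC = -1.69e-5 C.
Applying ∮E·dA = Q_enc/ε₀ with Φ = E(4πr²):
E = k|Q_enc|/r² = (8.99×10^9)(1.69×10^-5)/(0.242)² = 2.59×10^6 N/C.

2.59×10^6 N/C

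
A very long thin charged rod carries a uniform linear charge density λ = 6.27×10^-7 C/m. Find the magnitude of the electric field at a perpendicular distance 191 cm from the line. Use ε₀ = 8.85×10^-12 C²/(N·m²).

5.90×10^3 V/m

Coaxial Gaussian cylinder, radius r = 191 cm, length L.
Q_enc = λL, so λ_enc = 6.27×10^-7 C/m.
Gauss's law: E·2πrL = λ_enc L/ε₀.
E = |λ_enc|/(2πε₀r) = (6.27e-7)/(2π·8.85×10^-12·1.91) = 5.90×10^3 N/C.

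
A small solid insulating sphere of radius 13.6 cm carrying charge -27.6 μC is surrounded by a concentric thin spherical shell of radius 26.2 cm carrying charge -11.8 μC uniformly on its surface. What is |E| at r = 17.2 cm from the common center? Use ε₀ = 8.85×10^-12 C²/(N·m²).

E = 8.39e6 N/C

Take a concentric spherical Gaussian surface of radius r = 17.2 cm (between the bodies, 13.6 cm < r < 26.2 cm).
Only the inner charge is enclosed; the outer shell contributes nothing inside itself. Q_enc = -27.6 μC = -2.76e-5 C.
Since E is radial and uniform over the Gaussian sphere, Φ = E·4πr² = Q_enc/ε₀.
E = |Q_enc|/(4πε₀r²) = (2.76e-5)/(4π·8.85×10^-12·(0.172)²) = 8.39×10^6 N/C.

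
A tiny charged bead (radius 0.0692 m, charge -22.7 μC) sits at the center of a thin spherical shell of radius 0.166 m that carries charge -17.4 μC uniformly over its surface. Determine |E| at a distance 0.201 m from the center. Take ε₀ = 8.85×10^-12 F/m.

|E| = 8.92×10^6 N/C

By spherical symmetry E is radial; choose a Gaussian sphere of radius r = 0.201 m (r > 0.166 m, enclosing both).
Q_enc = (-22.7 μC) + (-17.4 μC) = -4.01×10^-5 C.
Applying ∮E·dA = Q_enc/ε₀ with Φ = E(4πr²):
E = |Q_enc|/(4πε₀r²) = (4.01×10^-5)/(4π·8.85×10^-12·(0.201)²) = 8.92×10^6 N/C.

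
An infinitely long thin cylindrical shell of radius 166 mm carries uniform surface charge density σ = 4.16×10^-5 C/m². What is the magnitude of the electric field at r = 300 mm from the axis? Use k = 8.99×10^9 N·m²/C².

2.60e6 N/C

Coaxial Gaussian cylinder, radius r = 300 mm, length L (r > 166 mm).
The whole shell is enclosed: λ_enc = σ·2πR = (4.16e-5)·2π·(0.166) = 4.339e-5 C/m.
Since E is radial and uniform over the curved surface, Φ = E·2πrL = Q_enc/ε₀ = λ_enc L/ε₀.
E = 2k|λ_enc|/r = 2(8.99×10^9)(4.339×10^-5)/(0.3) = 2.60×10^6 N/C.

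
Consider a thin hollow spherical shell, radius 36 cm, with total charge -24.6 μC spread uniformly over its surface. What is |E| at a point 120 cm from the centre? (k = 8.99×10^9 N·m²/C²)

Take a concentric spherical Gaussian surface of radius r = 120 cm (r > 36 cm).
The entire shell is enclosed: Q_enc = -2.46×10^-5 C.
Gauss's law: E·4πr² = Q_enc/ε₀.
E = k|Q_enc|/r² = (8.99×10^9)(2.46×10^-5)/(1.2)² = 1.54×10^5 N/C.

|E| = 1.54e5 V/m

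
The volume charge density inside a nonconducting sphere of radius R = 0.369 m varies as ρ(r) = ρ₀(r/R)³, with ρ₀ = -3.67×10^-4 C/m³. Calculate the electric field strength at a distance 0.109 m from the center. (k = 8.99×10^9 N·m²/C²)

By spherical symmetry E is radial; choose a Gaussian sphere of radius r = 0.109 m (r < R).
Q_enc = ∫₀^r ρ(r')·4πr'² dr' = (4πρ₀/R³) ∫₀^r r'^5 dr' = 4πρ₀ r^6/(6·R³) = -2.566×10^-8 C.
Applying ∮E·dA = Q_enc/ε₀ with Φ = E(4πr²):
E = k|Q_enc|/r² = (8.99×10^9)(2.566×10^-8)/(0.109)² = 1.94×10^4 N/C.

E ≈ 1.94e4 N/C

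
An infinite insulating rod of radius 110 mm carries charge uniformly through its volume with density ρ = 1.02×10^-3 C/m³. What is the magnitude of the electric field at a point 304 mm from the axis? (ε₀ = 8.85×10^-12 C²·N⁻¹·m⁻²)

Take a coaxial cylindrical Gaussian surface of radius r = 304 mm and length L (r > 110 mm, full cross-section enclosed).
λ_enc = ρ·πR² = (1.02×10^-3)π(0.11)² = 3.877×10^-5 C/m.
Gauss's law: E·2πrL = λ_enc L/ε₀.
E = |λ_enc|/(2πε₀r) = (3.877×10^-5)/(2π·8.85×10^-12·0.304) = 2.29e6 N/C.

|E| = 2.29×10^6 N/C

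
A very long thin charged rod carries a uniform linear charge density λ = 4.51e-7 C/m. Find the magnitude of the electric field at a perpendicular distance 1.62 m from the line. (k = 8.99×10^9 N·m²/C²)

5.01×10^3 V/m

Choose a coaxial cylinder of radius r = 1.62 m (arbitrary length L) as the Gaussian surface.
Q_enc = λL, so λ_enc = 4.51×10^-7 C/m.
Since E is radial and uniform over the curved surface, Φ = E·2πrL = Q_enc/ε₀ = λ_enc L/ε₀.
E = 2k|λ_enc|/r = 2(8.99×10^9)(4.51×10^-7)/(1.62) = 5.01e3 N/C.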